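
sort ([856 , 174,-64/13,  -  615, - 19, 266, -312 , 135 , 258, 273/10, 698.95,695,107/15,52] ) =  [-615, - 312,- 19, - 64/13 , 107/15, 273/10,  52, 135, 174 , 258, 266,695,698.95, 856]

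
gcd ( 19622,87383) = 1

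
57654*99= 5707746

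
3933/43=91 +20/43 = 91.47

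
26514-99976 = -73462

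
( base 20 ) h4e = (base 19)101G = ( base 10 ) 6894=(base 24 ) BN6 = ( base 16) 1AEE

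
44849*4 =179396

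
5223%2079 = 1065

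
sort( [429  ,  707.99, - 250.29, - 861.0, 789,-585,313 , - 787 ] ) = [ - 861.0, - 787 , - 585, - 250.29,313, 429,707.99, 789] 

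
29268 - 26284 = 2984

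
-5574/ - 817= 5574/817 = 6.82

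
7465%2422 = 199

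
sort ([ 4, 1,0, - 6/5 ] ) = [ - 6/5 , 0,1,  4]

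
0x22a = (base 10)554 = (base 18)1CE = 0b1000101010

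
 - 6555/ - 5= 1311/1= 1311.00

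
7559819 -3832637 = 3727182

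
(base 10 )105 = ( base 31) 3C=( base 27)3O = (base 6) 253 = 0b1101001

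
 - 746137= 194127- 940264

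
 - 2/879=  - 2/879 = - 0.00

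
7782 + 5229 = 13011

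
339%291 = 48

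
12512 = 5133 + 7379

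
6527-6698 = -171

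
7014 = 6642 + 372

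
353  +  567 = 920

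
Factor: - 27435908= -2^2*211^1*32507^1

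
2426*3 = 7278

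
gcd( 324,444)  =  12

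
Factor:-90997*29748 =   -  2^2*3^1 * 37^1 * 67^1*90997^1 = -2706978756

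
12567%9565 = 3002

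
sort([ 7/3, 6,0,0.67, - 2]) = [-2,  0,0.67, 7/3,6]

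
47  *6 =282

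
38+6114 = 6152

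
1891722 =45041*42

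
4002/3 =1334 = 1334.00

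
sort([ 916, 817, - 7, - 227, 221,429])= [ - 227, - 7, 221, 429, 817, 916]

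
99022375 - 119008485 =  - 19986110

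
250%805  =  250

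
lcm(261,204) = 17748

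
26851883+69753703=96605586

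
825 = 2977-2152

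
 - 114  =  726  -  840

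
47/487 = 47/487=0.10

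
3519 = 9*391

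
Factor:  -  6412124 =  - 2^2*23^1*69697^1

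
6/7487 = 6/7487 = 0.00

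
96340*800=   77072000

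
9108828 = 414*22002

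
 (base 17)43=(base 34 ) 23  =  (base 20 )3b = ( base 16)47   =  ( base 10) 71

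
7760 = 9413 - 1653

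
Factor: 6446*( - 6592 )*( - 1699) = 2^7*11^1*103^1*293^1*1699^1 = 72193962368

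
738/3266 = 369/1633 = 0.23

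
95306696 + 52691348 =147998044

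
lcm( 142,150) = 10650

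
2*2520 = 5040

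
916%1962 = 916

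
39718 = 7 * 5674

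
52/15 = 3 + 7/15 =3.47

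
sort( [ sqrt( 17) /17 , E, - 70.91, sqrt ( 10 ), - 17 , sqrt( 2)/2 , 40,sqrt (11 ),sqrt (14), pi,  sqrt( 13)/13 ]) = [ - 70.91,-17,sqrt(17) /17,sqrt( 13) /13,sqrt( 2) /2,E,pi,sqrt ( 10 ),sqrt( 11 ) , sqrt(14 ), 40 ] 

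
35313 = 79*447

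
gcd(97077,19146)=3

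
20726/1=20726=20726.00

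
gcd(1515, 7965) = 15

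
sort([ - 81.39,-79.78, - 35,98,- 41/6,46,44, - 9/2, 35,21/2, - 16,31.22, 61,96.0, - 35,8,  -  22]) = [ - 81.39, - 79.78, - 35,-35, - 22,  -  16, - 41/6, - 9/2,8, 21/2 , 31.22, 35, 44,  46,61, 96.0,98]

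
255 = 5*51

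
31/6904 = 31/6904 = 0.00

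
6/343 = 6/343 = 0.02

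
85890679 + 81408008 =167298687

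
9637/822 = 11  +  595/822 = 11.72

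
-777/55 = -15 + 48/55 = -14.13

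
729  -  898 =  - 169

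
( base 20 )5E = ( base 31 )3l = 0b1110010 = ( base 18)66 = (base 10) 114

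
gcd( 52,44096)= 52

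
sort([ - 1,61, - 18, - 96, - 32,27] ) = [ - 96, - 32, - 18, - 1,27,61 ] 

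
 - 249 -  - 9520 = 9271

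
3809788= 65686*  58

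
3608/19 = 189+17/19 = 189.89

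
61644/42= 1467 + 5/7 = 1467.71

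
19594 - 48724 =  - 29130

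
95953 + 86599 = 182552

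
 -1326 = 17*( - 78)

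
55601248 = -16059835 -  - 71661083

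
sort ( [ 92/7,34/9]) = [ 34/9,92/7]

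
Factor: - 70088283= - 3^2*19^1*59^1*6947^1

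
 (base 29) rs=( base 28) 10R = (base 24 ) 19j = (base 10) 811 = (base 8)1453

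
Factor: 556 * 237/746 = 65886/373=   2^1*3^1*79^1 * 139^1*373^(-1)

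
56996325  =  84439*675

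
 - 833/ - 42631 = 833/42631 = 0.02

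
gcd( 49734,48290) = 2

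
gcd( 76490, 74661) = 1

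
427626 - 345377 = 82249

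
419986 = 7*59998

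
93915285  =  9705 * 9677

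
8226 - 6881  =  1345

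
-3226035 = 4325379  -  7551414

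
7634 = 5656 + 1978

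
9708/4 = 2427 = 2427.00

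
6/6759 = 2/2253 = 0.00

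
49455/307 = 49455/307 =161.09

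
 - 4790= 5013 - 9803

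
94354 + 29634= 123988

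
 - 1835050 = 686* ( - 2675) 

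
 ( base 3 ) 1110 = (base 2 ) 100111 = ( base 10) 39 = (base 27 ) 1C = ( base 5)124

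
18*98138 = 1766484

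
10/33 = 10/33 = 0.30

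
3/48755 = 3/48755 =0.00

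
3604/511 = 7 + 27/511  =  7.05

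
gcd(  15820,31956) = 4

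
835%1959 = 835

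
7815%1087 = 206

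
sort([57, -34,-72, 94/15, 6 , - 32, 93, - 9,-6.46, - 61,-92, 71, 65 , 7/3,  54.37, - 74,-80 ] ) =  [-92,-80, - 74,  -  72 , - 61,-34,-32, - 9,- 6.46, 7/3  ,  6, 94/15,54.37, 57, 65, 71,93 ]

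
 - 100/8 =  - 13  +  1/2 = - 12.50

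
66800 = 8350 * 8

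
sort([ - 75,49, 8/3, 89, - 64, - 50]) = [ - 75, - 64,-50,  8/3,49,89]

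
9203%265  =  193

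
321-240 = 81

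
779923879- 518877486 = 261046393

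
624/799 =624/799= 0.78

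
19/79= 19/79 = 0.24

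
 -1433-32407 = -33840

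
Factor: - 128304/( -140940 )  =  132/145= 2^2 * 3^1*5^( - 1 ) *11^1*29^( - 1 )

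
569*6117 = 3480573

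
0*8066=0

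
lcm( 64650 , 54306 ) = 1357650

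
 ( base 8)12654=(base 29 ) 6H9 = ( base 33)534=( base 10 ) 5548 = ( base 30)64S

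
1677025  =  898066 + 778959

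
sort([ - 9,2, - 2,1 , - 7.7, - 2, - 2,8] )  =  [ - 9, - 7.7, - 2, - 2 ,-2,1,  2,8]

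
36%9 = 0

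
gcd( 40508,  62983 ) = 1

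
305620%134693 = 36234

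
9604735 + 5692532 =15297267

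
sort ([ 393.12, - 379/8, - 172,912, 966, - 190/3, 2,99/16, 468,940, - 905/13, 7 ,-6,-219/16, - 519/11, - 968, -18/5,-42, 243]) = [ - 968,-172,-905/13,- 190/3,  -  379/8, - 519/11, - 42, - 219/16,  -  6,  -  18/5,2,99/16,  7, 243, 393.12, 468,  912, 940 , 966 ] 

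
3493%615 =418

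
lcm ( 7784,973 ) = 7784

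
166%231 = 166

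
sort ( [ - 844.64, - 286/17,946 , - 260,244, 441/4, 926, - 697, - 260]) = [ - 844.64, - 697, - 260, - 260,-286/17,441/4, 244, 926, 946 ]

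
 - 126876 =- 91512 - 35364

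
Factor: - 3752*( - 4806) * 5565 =2^4 * 3^4 * 5^1*7^2*53^1 * 67^1* 89^1  =  100348703280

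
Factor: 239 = 239^1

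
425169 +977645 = 1402814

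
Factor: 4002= 2^1*3^1 * 23^1*29^1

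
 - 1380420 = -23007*60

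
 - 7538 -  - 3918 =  - 3620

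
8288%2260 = 1508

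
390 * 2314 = 902460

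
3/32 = 3/32 = 0.09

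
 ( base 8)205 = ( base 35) 3S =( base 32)45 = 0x85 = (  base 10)133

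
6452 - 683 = 5769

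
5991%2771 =449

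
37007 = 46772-9765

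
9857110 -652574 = 9204536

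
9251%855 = 701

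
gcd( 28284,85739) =1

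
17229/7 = 17229/7 = 2461.29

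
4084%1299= 187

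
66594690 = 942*70695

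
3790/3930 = 379/393 = 0.96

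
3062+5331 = 8393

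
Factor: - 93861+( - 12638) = - 281^1*379^1 = - 106499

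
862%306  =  250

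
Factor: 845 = 5^1*13^2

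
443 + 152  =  595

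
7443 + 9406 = 16849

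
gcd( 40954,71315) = 1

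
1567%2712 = 1567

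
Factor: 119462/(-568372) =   -  2^( - 1)*7^1*23^1*383^( - 1 ) =- 161/766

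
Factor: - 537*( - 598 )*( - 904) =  - 290297904= -2^4 * 3^1 * 13^1*23^1*113^1* 179^1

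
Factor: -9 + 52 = 43 = 43^1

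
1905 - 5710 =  - 3805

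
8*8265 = 66120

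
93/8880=31/2960 = 0.01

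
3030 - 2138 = 892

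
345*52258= 18029010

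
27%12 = 3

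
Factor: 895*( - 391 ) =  - 349945 = -5^1*17^1*23^1*179^1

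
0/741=0=0.00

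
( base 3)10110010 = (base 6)15350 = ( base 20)65E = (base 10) 2514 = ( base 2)100111010010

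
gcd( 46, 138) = 46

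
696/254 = 348/127=   2.74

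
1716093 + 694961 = 2411054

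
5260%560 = 220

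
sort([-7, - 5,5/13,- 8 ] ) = [ - 8, - 7, - 5 , 5/13] 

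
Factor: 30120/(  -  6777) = -2^3*3^( - 2 ) * 5^1 = - 40/9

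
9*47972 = 431748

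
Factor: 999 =3^3*37^1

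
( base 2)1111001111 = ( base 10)975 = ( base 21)249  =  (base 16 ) 3CF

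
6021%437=340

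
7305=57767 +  - 50462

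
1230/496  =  615/248  =  2.48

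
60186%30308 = 29878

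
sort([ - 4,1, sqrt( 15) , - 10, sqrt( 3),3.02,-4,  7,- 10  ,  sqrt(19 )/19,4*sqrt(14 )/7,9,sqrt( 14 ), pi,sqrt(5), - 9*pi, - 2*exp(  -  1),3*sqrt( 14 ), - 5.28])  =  [  -  9*pi , - 10, - 10,-5.28, - 4, - 4, - 2*exp(- 1) , sqrt(19 )/19,1,  sqrt(3 ),  4*sqrt( 14 )/7, sqrt( 5),  3.02,pi,sqrt( 14 ),sqrt(15 ),  7,  9,3*sqrt( 14) ]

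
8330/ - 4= - 2083 + 1/2 =- 2082.50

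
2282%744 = 50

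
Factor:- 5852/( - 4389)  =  4/3 = 2^2*3^ ( - 1 )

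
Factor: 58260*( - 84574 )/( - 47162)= 2^2* 3^1 *5^1*7^2*863^1*971^1 * 23581^( - 1)=2463640620/23581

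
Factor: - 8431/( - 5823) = 3^( - 2)*647^( - 1) * 8431^1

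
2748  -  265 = 2483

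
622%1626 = 622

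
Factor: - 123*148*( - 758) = 2^3 * 3^1*37^1  *  41^1*379^1 = 13798632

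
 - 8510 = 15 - 8525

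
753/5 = 753/5 = 150.60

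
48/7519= 48/7519 = 0.01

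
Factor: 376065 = 3^2*5^1*61^1 * 137^1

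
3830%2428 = 1402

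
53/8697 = 53/8697 = 0.01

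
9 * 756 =6804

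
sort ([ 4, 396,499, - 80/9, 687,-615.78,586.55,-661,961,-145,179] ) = [ - 661,-615.78, - 145 , - 80/9,4,179,396,499,586.55,687,961] 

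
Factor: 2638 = 2^1*1319^1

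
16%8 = 0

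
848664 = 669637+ 179027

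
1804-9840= -8036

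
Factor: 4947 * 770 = 3809190 = 2^1*3^1*5^1*7^1 * 11^1*17^1*97^1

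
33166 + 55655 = 88821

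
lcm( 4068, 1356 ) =4068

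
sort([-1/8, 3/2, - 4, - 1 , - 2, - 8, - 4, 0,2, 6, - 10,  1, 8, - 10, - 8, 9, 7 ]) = [- 10, - 10, - 8, - 8,-4, - 4, - 2, - 1, - 1/8, 0,1,3/2, 2, 6,7, 8,  9 ] 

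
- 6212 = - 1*6212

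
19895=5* 3979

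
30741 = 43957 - 13216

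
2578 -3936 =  - 1358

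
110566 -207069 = - 96503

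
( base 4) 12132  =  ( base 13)25B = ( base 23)i0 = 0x19e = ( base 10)414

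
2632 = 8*329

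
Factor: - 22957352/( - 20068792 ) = 11^1*260879^1*2508599^( - 1 ) =2869669/2508599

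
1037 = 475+562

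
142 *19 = 2698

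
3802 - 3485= 317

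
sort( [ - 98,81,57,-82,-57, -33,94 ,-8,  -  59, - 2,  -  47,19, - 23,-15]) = [ - 98, - 82, - 59, -57, - 47, - 33, - 23,-15 , - 8,-2,19,57, 81,94]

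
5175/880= 1035/176 = 5.88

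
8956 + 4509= 13465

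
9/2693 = 9/2693 = 0.00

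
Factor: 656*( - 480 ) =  - 2^9*  3^1*5^1 * 41^1 = -314880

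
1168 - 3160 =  - 1992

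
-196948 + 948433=751485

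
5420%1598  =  626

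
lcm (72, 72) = 72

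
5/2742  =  5/2742 = 0.00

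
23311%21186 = 2125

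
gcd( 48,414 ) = 6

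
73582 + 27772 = 101354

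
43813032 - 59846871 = - 16033839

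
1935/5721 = 645/1907 = 0.34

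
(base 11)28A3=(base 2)111010011111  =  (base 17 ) cg3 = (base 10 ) 3743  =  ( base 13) 191c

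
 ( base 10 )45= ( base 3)1200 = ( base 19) 27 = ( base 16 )2D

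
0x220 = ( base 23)10f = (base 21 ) 14j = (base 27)K4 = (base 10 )544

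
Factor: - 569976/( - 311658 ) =748/409 = 2^2*11^1*17^1*409^( - 1)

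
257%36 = 5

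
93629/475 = 93629/475 = 197.11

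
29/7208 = 29/7208=0.00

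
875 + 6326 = 7201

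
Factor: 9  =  3^2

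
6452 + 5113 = 11565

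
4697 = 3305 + 1392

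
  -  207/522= - 23/58 = - 0.40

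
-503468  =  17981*( - 28)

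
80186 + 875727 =955913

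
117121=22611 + 94510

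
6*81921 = 491526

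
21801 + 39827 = 61628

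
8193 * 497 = 4071921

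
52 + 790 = 842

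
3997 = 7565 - 3568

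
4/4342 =2/2171= 0.00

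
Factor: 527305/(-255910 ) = - 2^( - 1)*157^( -1 )*647^1 = - 647/314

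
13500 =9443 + 4057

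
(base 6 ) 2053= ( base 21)113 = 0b111010001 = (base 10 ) 465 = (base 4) 13101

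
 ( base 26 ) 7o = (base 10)206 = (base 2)11001110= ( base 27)7H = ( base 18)b8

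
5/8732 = 5/8732 = 0.00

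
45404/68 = 11351/17= 667.71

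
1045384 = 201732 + 843652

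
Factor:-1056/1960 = -2^2*3^1*5^( - 1)*7^( - 2)*11^1 = -  132/245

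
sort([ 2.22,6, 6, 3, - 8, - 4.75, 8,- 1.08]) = [ - 8 , - 4.75, - 1.08, 2.22, 3, 6, 6,8]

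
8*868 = 6944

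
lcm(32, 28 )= 224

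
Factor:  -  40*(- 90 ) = 3600  =  2^4*3^2*5^2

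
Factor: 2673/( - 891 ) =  - 3 =- 3^1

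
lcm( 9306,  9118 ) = 902682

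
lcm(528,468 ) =20592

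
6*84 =504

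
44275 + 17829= 62104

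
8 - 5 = 3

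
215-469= - 254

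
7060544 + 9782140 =16842684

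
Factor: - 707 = - 7^1*101^1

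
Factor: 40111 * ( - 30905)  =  -5^1*7^1*883^1*40111^1 = - 1239630455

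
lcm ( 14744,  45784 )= 869896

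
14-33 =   -  19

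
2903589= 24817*117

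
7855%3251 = 1353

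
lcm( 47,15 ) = 705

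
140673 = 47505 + 93168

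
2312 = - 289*(- 8)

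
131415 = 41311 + 90104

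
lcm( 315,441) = 2205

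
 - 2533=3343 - 5876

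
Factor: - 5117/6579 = -3^(-2)*7^1 = - 7/9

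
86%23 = 17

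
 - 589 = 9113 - 9702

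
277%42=25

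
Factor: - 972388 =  - 2^2 * 283^1*859^1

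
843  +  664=1507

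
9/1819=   9/1819  =  0.00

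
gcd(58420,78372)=4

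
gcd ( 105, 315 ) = 105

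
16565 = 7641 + 8924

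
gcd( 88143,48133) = 1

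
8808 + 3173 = 11981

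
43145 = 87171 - 44026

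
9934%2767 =1633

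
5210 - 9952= -4742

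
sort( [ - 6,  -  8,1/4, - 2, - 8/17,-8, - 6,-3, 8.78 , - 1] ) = [ - 8 , - 8, - 6, - 6,-3 ,  -  2, - 1, - 8/17, 1/4,8.78]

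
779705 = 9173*85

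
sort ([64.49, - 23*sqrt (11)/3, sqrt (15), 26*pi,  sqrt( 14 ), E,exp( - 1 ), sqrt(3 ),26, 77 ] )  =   [ - 23 * sqrt( 11)/3, exp( - 1 ), sqrt( 3), E, sqrt ( 14 ),  sqrt(15 ),26, 64.49, 77, 26*pi] 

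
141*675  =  95175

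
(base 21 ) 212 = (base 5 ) 12110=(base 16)389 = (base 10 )905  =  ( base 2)1110001001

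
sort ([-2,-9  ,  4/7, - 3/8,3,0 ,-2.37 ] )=[- 9,- 2.37, -2 , - 3/8,0, 4/7, 3 ] 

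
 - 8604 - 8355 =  - 16959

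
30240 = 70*432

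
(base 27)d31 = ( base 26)E3H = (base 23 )i1e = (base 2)10010101010111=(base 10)9559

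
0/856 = 0 = 0.00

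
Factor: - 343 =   -  7^3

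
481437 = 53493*9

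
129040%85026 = 44014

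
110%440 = 110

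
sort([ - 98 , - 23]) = [ - 98, - 23]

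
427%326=101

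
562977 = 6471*87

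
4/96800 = 1/24200 = 0.00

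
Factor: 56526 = 2^1*3^1*9421^1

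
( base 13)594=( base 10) 966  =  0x3C6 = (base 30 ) 126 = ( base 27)18L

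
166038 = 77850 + 88188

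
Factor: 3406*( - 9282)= - 2^2*3^1*7^1*13^2*17^1*131^1 = -31614492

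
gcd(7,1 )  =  1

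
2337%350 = 237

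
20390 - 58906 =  - 38516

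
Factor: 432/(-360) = -6/5 = -2^1*3^1*5^( - 1)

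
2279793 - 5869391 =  - 3589598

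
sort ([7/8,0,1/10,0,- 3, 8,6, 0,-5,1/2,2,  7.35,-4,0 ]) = [ - 5, - 4, -3,0,0,0,0,  1/10,1/2 , 7/8,2,6,7.35, 8]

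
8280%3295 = 1690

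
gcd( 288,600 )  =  24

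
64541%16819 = 14084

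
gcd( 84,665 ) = 7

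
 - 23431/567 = -23431/567 = - 41.32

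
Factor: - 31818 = - 2^1*3^1 * 5303^1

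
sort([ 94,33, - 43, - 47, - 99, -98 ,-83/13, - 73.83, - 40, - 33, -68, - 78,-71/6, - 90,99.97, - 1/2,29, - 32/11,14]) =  [ - 99, - 98,-90, -78, - 73.83, - 68, - 47,  -  43, - 40, - 33, - 71/6,- 83/13,- 32/11, - 1/2, 14,29,33, 94, 99.97] 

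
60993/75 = 20331/25 = 813.24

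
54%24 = 6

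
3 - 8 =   -  5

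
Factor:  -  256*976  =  -2^12 *61^1 = -249856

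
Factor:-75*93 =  - 3^2*5^2*31^1 = - 6975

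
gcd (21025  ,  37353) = 1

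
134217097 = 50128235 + 84088862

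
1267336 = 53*23912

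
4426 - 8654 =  - 4228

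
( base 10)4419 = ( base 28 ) 5HN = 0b1000101000011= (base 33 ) 41u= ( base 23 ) 883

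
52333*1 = 52333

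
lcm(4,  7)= 28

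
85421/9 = 9491+2/9= 9491.22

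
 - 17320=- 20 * 866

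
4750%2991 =1759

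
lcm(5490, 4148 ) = 186660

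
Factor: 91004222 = 2^1*45502111^1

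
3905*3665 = 14311825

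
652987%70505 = 18442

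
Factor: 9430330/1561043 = 2^1*5^1*7^1  *11^( - 1)*13^1 * 43^1 * 191^( - 1)*241^1*743^ ( - 1) 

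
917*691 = 633647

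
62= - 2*( - 31)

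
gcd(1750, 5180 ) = 70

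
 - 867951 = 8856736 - 9724687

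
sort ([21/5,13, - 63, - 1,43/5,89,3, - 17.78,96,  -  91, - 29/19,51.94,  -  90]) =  [ - 91,  -  90, - 63, - 17.78, - 29/19,  -  1,3,21/5,43/5,13, 51.94, 89 , 96]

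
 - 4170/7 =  - 4170/7  =  - 595.71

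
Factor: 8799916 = 2^2*2199979^1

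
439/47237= 439/47237 = 0.01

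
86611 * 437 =37849007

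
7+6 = 13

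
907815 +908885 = 1816700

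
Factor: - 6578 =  - 2^1 * 11^1 * 13^1*23^1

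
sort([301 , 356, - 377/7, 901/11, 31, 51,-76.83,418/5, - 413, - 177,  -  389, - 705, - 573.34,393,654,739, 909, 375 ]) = [ - 705, - 573.34, - 413, - 389, -177, - 76.83, - 377/7,31,51, 901/11, 418/5, 301,356, 375,393,  654,739, 909 ]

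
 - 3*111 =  - 333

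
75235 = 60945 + 14290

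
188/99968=47/24992 = 0.00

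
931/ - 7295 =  - 931/7295 = - 0.13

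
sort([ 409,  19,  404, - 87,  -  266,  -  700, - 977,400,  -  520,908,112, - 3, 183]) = [ - 977, - 700,  -  520, - 266, -87, - 3,19,112, 183 , 400 , 404, 409,908]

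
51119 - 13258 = 37861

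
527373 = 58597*9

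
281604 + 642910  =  924514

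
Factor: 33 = 3^1*11^1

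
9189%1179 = 936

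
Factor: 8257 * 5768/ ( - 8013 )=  - 47626376/8013 = - 2^3*3^( - 1) * 7^1* 23^1*103^1*  359^1*2671^( - 1 )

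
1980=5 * 396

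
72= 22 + 50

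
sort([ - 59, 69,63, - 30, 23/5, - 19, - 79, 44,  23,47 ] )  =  [ - 79, - 59,-30 , - 19, 23/5,23, 44, 47,63,69]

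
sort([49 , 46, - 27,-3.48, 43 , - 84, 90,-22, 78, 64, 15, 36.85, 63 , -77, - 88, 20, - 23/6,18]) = [-88, - 84,-77, - 27, - 22, - 23/6, - 3.48, 15,18, 20, 36.85, 43 , 46,49 , 63, 64, 78 , 90]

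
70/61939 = 70/61939 = 0.00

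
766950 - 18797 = 748153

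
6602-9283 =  - 2681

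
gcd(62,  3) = 1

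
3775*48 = 181200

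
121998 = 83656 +38342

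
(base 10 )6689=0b1101000100001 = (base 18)12bb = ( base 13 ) 3077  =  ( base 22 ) di1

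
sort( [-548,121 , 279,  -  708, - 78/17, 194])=[ - 708, - 548, - 78/17, 121,194, 279]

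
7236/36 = 201 = 201.00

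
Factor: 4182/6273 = 2/3 = 2^1*3^ ( - 1)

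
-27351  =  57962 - 85313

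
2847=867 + 1980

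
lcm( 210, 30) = 210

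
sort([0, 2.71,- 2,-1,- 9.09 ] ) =[-9.09 , - 2, -1,0 , 2.71]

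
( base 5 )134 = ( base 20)24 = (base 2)101100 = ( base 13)35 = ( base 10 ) 44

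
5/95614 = 5/95614   =  0.00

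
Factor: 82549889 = 19^1*967^1*4493^1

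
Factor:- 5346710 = - 2^1*5^1 *534671^1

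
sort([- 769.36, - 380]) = [ - 769.36, - 380 ] 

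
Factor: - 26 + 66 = 2^3*5^1 =40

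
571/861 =571/861 = 0.66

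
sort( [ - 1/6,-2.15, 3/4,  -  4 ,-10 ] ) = [ - 10  , - 4,- 2.15,-1/6,  3/4] 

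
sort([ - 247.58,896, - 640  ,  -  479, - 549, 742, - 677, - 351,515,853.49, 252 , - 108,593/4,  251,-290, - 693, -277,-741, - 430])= [ - 741, - 693 , - 677,-640, - 549,-479,-430, - 351,-290, - 277, - 247.58, - 108, 593/4, 251, 252, 515, 742,853.49, 896 ]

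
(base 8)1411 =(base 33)NI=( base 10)777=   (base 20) 1IH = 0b1100001001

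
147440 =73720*2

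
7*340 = 2380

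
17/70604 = 17/70604 = 0.00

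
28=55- 27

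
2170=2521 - 351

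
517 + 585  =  1102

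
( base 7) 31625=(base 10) 7859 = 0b1111010110011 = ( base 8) 17263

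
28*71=1988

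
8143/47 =8143/47 = 173.26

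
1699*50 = 84950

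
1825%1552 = 273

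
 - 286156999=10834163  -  296991162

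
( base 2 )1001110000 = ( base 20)1B4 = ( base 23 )143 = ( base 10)624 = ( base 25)OO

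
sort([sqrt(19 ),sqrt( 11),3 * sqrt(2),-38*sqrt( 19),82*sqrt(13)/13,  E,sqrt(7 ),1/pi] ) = [-38*sqrt( 19 ),1/pi,sqrt( 7 ),E, sqrt( 11),3*sqrt( 2 ),sqrt(19),82*sqrt( 13)/13]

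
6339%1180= 439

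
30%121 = 30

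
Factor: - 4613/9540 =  - 2^(- 2 )*3^( - 2 )*5^( - 1)*7^1*53^ ( - 1)*659^1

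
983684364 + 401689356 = 1385373720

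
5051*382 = 1929482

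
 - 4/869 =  - 1 + 865/869 = -0.00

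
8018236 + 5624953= 13643189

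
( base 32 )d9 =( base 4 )12221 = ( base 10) 425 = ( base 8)651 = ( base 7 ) 1145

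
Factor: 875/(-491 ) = -5^3*7^1 * 491^( - 1)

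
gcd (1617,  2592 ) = 3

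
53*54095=2867035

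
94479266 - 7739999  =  86739267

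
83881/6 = 13980 + 1/6 = 13980.17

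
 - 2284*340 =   -  776560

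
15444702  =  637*24246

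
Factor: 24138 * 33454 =2^2*3^4*43^1*149^1*389^1 = 807512652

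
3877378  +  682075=4559453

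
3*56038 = 168114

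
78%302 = 78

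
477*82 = 39114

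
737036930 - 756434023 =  - 19397093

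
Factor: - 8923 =-8923^1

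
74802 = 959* 78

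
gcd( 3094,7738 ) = 2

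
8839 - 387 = 8452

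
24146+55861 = 80007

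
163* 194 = 31622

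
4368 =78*56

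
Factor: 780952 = 2^3*31^1*47^1*67^1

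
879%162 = 69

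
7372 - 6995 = 377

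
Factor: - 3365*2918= - 9819070 = -2^1*5^1*673^1*1459^1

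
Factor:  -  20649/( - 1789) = 3^1 * 1789^ (  -  1)*6883^1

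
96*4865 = 467040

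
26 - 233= -207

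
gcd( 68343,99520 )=1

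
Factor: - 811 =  - 811^1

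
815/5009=815/5009 = 0.16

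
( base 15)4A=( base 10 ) 70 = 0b1000110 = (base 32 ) 26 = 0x46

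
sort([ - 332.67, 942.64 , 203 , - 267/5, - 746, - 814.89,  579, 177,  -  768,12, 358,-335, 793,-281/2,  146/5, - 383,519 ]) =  [ - 814.89, - 768, - 746, - 383, - 335,  -  332.67, - 281/2, - 267/5, 12,146/5,177, 203,358, 519,579,  793,942.64 ]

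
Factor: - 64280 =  - 2^3 * 5^1  *  1607^1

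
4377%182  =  9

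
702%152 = 94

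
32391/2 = 32391/2 = 16195.50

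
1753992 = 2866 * 612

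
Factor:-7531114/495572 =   -  3765557/247786=- 2^(  -  1 ) * 7^(-1 )*11^( - 1 )*59^1*1609^( - 1 )  *  63823^1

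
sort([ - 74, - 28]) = [ - 74, - 28]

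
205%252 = 205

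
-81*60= - 4860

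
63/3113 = 63/3113 = 0.02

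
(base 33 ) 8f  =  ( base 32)8n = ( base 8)427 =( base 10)279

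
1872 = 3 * 624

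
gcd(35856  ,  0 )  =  35856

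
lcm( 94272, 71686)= 6881856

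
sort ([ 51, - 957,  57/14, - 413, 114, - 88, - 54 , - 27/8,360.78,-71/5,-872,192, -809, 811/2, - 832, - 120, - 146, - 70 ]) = [ - 957 , - 872,-832,-809 , - 413, - 146,  -  120, - 88, - 70, - 54, - 71/5, - 27/8, 57/14,51, 114, 192, 360.78 , 811/2 ] 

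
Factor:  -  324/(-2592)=2^( - 3)  =  1/8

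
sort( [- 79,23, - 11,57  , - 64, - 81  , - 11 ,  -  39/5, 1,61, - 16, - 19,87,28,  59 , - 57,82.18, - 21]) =[ - 81,  -  79, -64, - 57, - 21, - 19, - 16, - 11,-11, - 39/5 , 1,23, 28,57,59,61,82.18,87]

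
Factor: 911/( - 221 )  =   -13^(-1) * 17^( -1)*911^1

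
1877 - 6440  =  -4563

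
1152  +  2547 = 3699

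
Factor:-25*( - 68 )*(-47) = -2^2*5^2*17^1*47^1 =-  79900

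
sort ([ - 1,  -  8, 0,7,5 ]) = [ - 8, - 1 , 0,  5,7 ] 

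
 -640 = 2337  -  2977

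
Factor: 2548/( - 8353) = -2^2*7^2*13^1*8353^(-1) 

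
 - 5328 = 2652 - 7980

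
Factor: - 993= - 3^1*331^1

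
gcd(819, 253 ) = 1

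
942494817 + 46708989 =989203806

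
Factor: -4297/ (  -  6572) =2^(-2) * 31^(-1 ) * 53^( - 1 )*4297^1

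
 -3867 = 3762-7629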